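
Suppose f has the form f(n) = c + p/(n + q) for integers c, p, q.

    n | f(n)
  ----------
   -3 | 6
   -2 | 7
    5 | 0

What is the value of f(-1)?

(f(n) − c)(n + q) = p for each data point; the three points give a linear system in c and q, then p follows.
Solving: c = 3, q = -1, p = -12, so f(n) = 3 − 12/(n − 1).
Then f(-1) = 3 − 12/(-2) = 9.

9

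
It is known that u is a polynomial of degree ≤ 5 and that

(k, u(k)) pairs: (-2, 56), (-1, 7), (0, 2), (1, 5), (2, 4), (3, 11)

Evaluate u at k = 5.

217

First differences: -49, -5, 3, -1, 7. Second differences: 44, 8, -4, 8. Third differences: -36, -12, 12. Fourth differences: 24, 24.
Level-4 differences are constant, so u has degree 4.
Fitting a degree-4 polynomial gives u(k) = k^4 - 4k³ + 3k² + 3k + 2.
Then u(5) = 217.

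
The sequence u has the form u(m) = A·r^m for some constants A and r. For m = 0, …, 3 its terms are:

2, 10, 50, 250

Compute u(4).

1250

Consecutive ratio: 10/2 = 5, and 50/10 = 5, so r = 5.
Then A·5^0 = 2 gives A = 2, and u(m) = 2·5^m.
u(4) = 2·5^4 = 1250.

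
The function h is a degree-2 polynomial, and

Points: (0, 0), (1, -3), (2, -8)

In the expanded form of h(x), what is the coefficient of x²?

Write h(x) = ax² + bx + c; the 3 given values yield a linear system in the 3 coefficients.
Solving, h(x) = -x² - 2x.
The coefficient of x² is -1.

-1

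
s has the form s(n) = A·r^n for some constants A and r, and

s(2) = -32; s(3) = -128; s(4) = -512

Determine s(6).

Consecutive ratio: -128/(-32) = 4, and -512/(-128) = 4, so r = 4.
Then A·4^2 = -32 gives A = -2, and s(n) = -2·4^n.
s(6) = -2·4^6 = -8192.

-8192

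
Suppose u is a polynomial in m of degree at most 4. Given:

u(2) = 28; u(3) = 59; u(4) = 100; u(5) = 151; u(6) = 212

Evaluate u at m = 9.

455

First differences: 31, 41, 51, 61. Second differences: 10, 10, 10.
Level-2 differences are constant, so u has degree 2.
Fitting a degree-2 polynomial gives u(m) = 5m² + 6m - 4.
Then u(9) = 455.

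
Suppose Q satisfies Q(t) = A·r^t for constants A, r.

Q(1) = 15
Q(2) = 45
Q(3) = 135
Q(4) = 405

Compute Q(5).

Consecutive ratio: 45/15 = 3, and 135/45 = 3, so r = 3.
Then A·3^1 = 15 gives A = 5, and Q(t) = 5·3^t.
Q(5) = 5·3^5 = 1215.

1215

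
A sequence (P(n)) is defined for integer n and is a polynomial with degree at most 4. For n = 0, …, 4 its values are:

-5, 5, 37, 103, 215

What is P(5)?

385

Write P(n) = an^4 + bn³ + cn² + dn + e; the 5 given values yield a linear system in the 5 coefficients.
Solving, the leading coefficient vanishes, and P(n) = 2n³ + 5n² + 3n - 5.
Then P(5) = 385.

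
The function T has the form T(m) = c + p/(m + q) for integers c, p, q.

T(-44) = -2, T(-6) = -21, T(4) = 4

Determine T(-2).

(T(m) − c)(m + q) = p for each data point; the three points give a linear system in c and q, then p follows.
Solving: c = -1, q = 4, p = 40, so T(m) = -1 + 40/(m + 4).
Then T(-2) = -1 + 40/2 = 19.

19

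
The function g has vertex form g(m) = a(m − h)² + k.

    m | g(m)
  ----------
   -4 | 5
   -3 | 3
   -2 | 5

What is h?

-3

First differences -2, 2; second difference 4 = 2a, so a = 2.
Expanding, the m-coefficient is −2ah = -4h; matching it to the data gives h = -3, and then k = 3.
So g(m) = 2(m + 3)² + 3.
Hence h = -3.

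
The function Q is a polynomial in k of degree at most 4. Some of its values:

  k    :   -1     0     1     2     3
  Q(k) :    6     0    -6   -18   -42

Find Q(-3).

Write Q(k) = ak^4 + bk³ + ck² + dk + e; the 5 given values yield a linear system in the 5 coefficients.
Solving, the leading coefficient vanishes, and Q(k) = -k³ - 5k.
Then Q(-3) = 42.

42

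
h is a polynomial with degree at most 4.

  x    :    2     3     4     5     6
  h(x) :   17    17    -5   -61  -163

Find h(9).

Write h(x) = ax^4 + bx³ + cx² + dx + e; the 5 given values yield a linear system in the 5 coefficients.
Solving, the leading coefficient vanishes, and h(x) = -2x³ + 7x² + 3x - 1.
Then h(9) = -865.

-865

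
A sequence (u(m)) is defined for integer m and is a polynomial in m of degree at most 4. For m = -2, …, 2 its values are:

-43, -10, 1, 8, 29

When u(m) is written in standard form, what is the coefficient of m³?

3

First differences: 33, 11, 7, 21. Second differences: -22, -4, 14. Third differences: 18, 18.
Level-3 differences are constant, so u has degree 3.
Fitting a degree-3 polynomial gives u(m) = 3m³ - 2m² + 6m + 1.
The coefficient of m³ is 3.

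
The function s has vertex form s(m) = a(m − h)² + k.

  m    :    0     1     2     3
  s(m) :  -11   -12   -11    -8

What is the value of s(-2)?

-3

First differences -1, 1, 3; second difference 2 = 2a, so a = 1.
Expanding, the m-coefficient is −2ah = -2h; matching it to the data gives h = 1, and then k = -12.
So s(m) = 1(m − 1)² − 12.
s(-2) = 1·(-3)² − 12 = -3.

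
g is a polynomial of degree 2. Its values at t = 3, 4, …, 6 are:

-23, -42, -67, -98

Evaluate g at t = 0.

First differences: -19, -25, -31. Second differences: -6, -6.
Level-2 differences are constant, so g has degree 2.
Fitting a degree-2 polynomial gives g(t) = -3t² + 2t - 2.
Then g(0) = -2.

-2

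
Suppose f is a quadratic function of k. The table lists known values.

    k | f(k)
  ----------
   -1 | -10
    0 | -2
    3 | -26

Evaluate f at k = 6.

-122

Write f(k) = ak² + bk + c; the 3 given values yield a linear system in the 3 coefficients.
Solving, f(k) = -4k² + 4k - 2.
Then f(6) = -122.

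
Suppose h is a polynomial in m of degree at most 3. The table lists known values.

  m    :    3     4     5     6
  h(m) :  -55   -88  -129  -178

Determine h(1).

First differences: -33, -41, -49. Second differences: -8, -8.
Level-2 differences are constant, so h has degree 2.
Fitting a degree-2 polynomial gives h(m) = -4m² - 5m - 4.
Then h(1) = -13.

-13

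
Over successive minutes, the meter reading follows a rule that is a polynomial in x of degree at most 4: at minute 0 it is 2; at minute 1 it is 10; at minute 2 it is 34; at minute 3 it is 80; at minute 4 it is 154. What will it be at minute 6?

Write the value at x as s(x).
First differences: 8, 24, 46, 74. Second differences: 16, 22, 28. Third differences: 6, 6.
Level-3 differences are constant, so s has degree 3.
Fitting a degree-3 polynomial gives s(x) = x³ + 5x² + 2x + 2.
Then s(6) = 410.

410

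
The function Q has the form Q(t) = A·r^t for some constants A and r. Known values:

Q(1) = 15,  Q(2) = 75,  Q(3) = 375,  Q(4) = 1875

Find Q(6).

46875

Consecutive ratio: 75/15 = 5, and 375/75 = 5, so r = 5.
Then A·5^1 = 15 gives A = 3, and Q(t) = 3·5^t.
Q(6) = 3·5^6 = 46875.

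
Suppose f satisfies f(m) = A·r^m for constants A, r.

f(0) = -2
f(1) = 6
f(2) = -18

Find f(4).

Consecutive ratio: 6/(-2) = -3, and -18/6 = -3, so r = -3.
Then A·(-3)^0 = -2 gives A = -2, and f(m) = -2·(-3)^m.
f(4) = -2·(-3)^4 = -162.

-162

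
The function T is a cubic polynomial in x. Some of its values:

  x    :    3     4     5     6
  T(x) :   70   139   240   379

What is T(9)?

Write T(x) = ax³ + bx² + cx + d; the 4 given values yield a linear system in the 4 coefficients.
Solving, T(x) = x³ + 4x² + 4x - 5.
Then T(9) = 1084.

1084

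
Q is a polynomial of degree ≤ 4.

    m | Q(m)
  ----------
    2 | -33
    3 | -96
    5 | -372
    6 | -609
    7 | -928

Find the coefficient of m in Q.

Write Q(m) = am^4 + bm³ + cm² + dm + e; the 5 given values yield a linear system in the 5 coefficients.
Solving, the leading coefficient vanishes, and Q(m) = -2m³ - 5m² + 3.
The coefficient of m is 0.

0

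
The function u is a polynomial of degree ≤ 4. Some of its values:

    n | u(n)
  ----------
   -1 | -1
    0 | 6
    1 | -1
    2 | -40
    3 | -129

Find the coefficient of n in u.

First differences: 7, -7, -39, -89. Second differences: -14, -32, -50. Third differences: -18, -18.
Level-3 differences are constant, so u has degree 3.
Fitting a degree-3 polynomial gives u(n) = -3n³ - 7n² + 3n + 6.
The coefficient of n is 3.

3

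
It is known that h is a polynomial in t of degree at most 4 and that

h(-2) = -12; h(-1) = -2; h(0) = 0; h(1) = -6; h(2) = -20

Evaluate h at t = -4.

Write h(t) = at^4 + bt³ + ct² + dt + e; the 5 given values yield a linear system in the 5 coefficients.
Solving, the top 2 coefficients vanish, and h(t) = -4t² - 2t.
Then h(-4) = -56.

-56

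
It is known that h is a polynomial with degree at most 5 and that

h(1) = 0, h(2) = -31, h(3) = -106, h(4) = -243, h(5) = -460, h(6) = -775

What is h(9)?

-2488

First differences: -31, -75, -137, -217, -315. Second differences: -44, -62, -80, -98. Third differences: -18, -18, -18.
Level-3 differences are constant, so h has degree 3.
Fitting a degree-3 polynomial gives h(n) = -3n³ - 4n² + 2n + 5.
Then h(9) = -2488.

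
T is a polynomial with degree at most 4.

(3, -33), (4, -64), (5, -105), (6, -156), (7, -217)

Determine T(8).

Write T(n) = an^4 + bn³ + cn² + dn + e; the 5 given values yield a linear system in the 5 coefficients.
Solving, the top 2 coefficients vanish, and T(n) = -5n² + 4n.
Then T(8) = -288.

-288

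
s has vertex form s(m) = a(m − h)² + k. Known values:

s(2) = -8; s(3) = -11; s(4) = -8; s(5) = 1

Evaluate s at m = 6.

16

First differences -3, 3, 9; second difference 6 = 2a, so a = 3.
Expanding, the m-coefficient is −2ah = -6h; matching it to the data gives h = 3, and then k = -11.
So s(m) = 3(m − 3)² − 11.
s(6) = 3·3² − 11 = 16.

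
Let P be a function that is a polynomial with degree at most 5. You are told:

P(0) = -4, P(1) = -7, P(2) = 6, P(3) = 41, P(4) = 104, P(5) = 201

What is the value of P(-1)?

9

First differences: -3, 13, 35, 63, 97. Second differences: 16, 22, 28, 34. Third differences: 6, 6, 6.
Level-3 differences are constant, so P has degree 3.
Fitting a degree-3 polynomial gives P(x) = x³ + 5x² - 9x - 4.
Then P(-1) = 9.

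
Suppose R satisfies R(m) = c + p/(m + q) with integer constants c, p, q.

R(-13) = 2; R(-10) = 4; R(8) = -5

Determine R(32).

(R(m) − c)(m + q) = p for each data point; the three points give a linear system in c and q, then p follows.
Solving: c = -2, q = 4, p = -36, so R(m) = -2 − 36/(m + 4).
Then R(32) = -2 − 36/36 = -3.

-3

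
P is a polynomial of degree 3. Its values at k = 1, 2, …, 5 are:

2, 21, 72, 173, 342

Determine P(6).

First differences: 19, 51, 101, 169. Second differences: 32, 50, 68. Third differences: 18, 18.
Level-3 differences are constant, so P has degree 3.
Extending the table by one column gives the next first difference 255, so P(6) = 342 + 255 = 597.

597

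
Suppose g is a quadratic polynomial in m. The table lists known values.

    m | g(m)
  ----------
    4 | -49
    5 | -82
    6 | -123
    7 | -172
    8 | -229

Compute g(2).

First differences: -33, -41, -49, -57. Second differences: -8, -8, -8.
Level-2 differences are constant, so g has degree 2.
Fitting a degree-2 polynomial gives g(m) = -4m² + 3m + 3.
Then g(2) = -7.

-7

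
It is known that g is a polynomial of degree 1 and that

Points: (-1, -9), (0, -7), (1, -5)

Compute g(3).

-1

Write g(x) = ax + b; the 3 given values yield a linear system in the 2 coefficients.
Solving, g(x) = 2x - 7.
Then g(3) = -1.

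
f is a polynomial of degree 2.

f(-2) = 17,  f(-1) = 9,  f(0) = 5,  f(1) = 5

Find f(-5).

65

First differences: -8, -4, 0. Second differences: 4, 4.
Level-2 differences are constant, so f has degree 2.
Fitting a degree-2 polynomial gives f(m) = 2m² - 2m + 5.
Then f(-5) = 65.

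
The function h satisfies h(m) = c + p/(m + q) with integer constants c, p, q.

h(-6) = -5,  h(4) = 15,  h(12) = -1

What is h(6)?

(h(m) − c)(m + q) = p for each data point; the three points give a linear system in c and q, then p follows.
Solving: c = -3, q = -3, p = 18, so h(m) = -3 + 18/(m − 3).
Then h(6) = -3 + 18/3 = 3.

3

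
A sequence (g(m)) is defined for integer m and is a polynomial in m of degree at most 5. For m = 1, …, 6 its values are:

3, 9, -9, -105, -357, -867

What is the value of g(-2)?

21

Write g(m) = am^5 + bm^4 + cm³ + dm² + em + p; the 6 given values yield a linear system in the 6 coefficients.
Solving, the leading coefficient vanishes, and g(m) = -m^4 + m³ + 7m² - 7m + 3.
Then g(-2) = 21.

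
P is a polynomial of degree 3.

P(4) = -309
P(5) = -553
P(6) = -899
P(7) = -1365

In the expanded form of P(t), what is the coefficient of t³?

-3

Write P(t) = at³ + bt² + ct + d; the 4 given values yield a linear system in the 4 coefficients.
Solving, P(t) = -3t³ - 6t² - 7t + 7.
The coefficient of t³ is -3.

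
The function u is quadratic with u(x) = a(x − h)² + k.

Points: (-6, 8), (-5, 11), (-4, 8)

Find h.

First differences 3, -3; second difference -6 = 2a, so a = -3.
Expanding, the x-coefficient is −2ah = 6h; matching it to the data gives h = -5, and then k = 11.
So u(x) = -3(x + 5)² + 11.
Hence h = -5.

-5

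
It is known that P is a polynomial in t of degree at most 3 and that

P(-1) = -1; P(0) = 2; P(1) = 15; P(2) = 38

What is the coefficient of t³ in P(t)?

First differences: 3, 13, 23. Second differences: 10, 10.
Level-2 differences are constant, so P has degree 2.
Fitting a degree-2 polynomial gives P(t) = 5t² + 8t + 2.
The coefficient of t³ is 0.

0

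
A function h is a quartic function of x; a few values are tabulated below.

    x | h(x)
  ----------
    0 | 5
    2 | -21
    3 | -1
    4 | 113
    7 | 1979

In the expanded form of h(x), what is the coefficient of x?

-5

Write h(x) = ax^4 + bx³ + cx² + dx + e; the 5 given values yield a linear system in the 5 coefficients.
Solving, h(x) = x^4 - 8x² - 5x + 5.
The coefficient of x is -5.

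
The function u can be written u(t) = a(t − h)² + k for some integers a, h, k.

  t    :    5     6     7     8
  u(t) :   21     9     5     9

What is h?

First differences -12, -4, 4; second difference 8 = 2a, so a = 4.
Expanding, the t-coefficient is −2ah = -8h; matching it to the data gives h = 7, and then k = 5.
So u(t) = 4(t − 7)² + 5.
Hence h = 7.

7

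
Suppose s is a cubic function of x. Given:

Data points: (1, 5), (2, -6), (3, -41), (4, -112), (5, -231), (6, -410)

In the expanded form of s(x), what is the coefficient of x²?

0

Write s(x) = ax³ + bx² + cx + d; the 6 given values yield a linear system in the 4 coefficients.
Solving, s(x) = -2x³ + 3x + 4.
The coefficient of x² is 0.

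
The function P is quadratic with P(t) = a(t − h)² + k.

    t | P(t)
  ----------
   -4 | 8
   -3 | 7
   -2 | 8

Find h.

-3

First differences -1, 1; second difference 2 = 2a, so a = 1.
Expanding, the t-coefficient is −2ah = -2h; matching it to the data gives h = -3, and then k = 7.
So P(t) = 1(t + 3)² + 7.
Hence h = -3.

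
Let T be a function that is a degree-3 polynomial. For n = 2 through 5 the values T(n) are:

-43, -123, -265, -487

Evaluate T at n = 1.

Write T(n) = an³ + bn² + cn + d; the 4 given values yield a linear system in the 4 coefficients.
Solving, T(n) = -3n³ - 4n² - 3n + 3.
Then T(1) = -7.

-7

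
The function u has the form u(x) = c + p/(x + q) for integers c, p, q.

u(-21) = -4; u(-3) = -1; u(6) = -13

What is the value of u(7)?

-11

(u(x) − c)(x + q) = p for each data point; the three points give a linear system in c and q, then p follows.
Solving: c = -5, q = -3, p = -24, so u(x) = -5 − 24/(x − 3).
Then u(7) = -5 − 24/4 = -11.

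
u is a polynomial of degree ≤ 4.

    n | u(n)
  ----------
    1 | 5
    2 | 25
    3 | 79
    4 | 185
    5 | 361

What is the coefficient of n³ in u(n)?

3

Write u(n) = an^4 + bn³ + cn² + dn + e; the 5 given values yield a linear system in the 5 coefficients.
Solving, the leading coefficient vanishes, and u(n) = 3n³ - n² + 2n + 1.
The coefficient of n³ is 3.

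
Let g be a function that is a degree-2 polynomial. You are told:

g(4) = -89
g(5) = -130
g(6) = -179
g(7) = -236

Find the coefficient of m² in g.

-4

First differences: -41, -49, -57. Second differences: -8, -8.
Level-2 differences are constant, so g has degree 2.
Fitting a degree-2 polynomial gives g(m) = -4m² - 5m - 5.
The coefficient of m² is -4.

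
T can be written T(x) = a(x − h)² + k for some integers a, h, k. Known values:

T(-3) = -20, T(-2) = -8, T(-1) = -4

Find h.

First differences 12, 4; second difference -8 = 2a, so a = -4.
Expanding, the x-coefficient is −2ah = 8h; matching it to the data gives h = -1, and then k = -4.
So T(x) = -4(x + 1)² − 4.
Hence h = -1.

-1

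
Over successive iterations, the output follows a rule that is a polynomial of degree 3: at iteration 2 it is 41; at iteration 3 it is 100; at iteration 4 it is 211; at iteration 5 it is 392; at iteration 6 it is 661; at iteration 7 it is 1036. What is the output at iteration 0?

7

Write the value at t as f(t).
First differences: 59, 111, 181, 269, 375. Second differences: 52, 70, 88, 106. Third differences: 18, 18, 18.
Level-3 differences are constant, so f has degree 3.
Fitting a degree-3 polynomial gives f(t) = 3t³ - t² + 7t + 7.
Then f(0) = 7.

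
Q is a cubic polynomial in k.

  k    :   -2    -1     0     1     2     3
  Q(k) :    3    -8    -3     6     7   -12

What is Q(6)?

-309

First differences: -11, 5, 9, 1, -19. Second differences: 16, 4, -8, -20. Third differences: -12, -12, -12.
Level-3 differences are constant, so Q has degree 3.
Fitting a degree-3 polynomial gives Q(k) = -2k³ + 2k² + 9k - 3.
Then Q(6) = -309.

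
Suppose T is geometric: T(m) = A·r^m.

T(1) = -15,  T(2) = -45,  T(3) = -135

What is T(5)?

Consecutive ratio: -45/(-15) = 3, and -135/(-45) = 3, so r = 3.
Then A·3^1 = -15 gives A = -5, and T(m) = -5·3^m.
T(5) = -5·3^5 = -1215.

-1215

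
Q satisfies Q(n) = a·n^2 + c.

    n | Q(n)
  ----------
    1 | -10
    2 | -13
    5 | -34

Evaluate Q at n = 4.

-25

From Q(1) = -10 and Q(2) = -13: 1a + c = -10 and 4a + c = -13.
Subtracting: 3a = -3, so a = -1; then c = -10 − (-1)·1 = -9.
So Q(n) = -1n² − 9, and Q(4) = -25.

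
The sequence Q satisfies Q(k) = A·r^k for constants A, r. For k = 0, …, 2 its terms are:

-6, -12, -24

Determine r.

2

Consecutive ratio: -12/(-6) = 2, and -24/(-12) = 2, so r = 2.
Then A·2^0 = -6 gives A = -6, and Q(k) = -6·2^k.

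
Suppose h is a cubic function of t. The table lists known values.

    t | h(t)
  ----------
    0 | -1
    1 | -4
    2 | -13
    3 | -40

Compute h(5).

Write h(t) = at³ + bt² + ct + d; the 4 given values yield a linear system in the 4 coefficients.
Solving, h(t) = -2t³ + 3t² - 4t - 1.
Then h(5) = -196.

-196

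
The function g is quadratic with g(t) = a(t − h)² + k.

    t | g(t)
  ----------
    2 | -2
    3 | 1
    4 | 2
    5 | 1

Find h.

4

First differences 3, 1, -1; second difference -2 = 2a, so a = -1.
Expanding, the t-coefficient is −2ah = 2h; matching it to the data gives h = 4, and then k = 2.
So g(t) = -1(t − 4)² + 2.
Hence h = 4.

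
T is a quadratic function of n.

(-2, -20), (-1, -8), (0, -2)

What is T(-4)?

Write T(n) = an² + bn + c; the 3 given values yield a linear system in the 3 coefficients.
Solving, T(n) = -3n² + 3n - 2.
Then T(-4) = -62.

-62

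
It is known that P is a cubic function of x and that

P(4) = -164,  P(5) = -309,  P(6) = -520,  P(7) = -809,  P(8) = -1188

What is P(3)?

-73

First differences: -145, -211, -289, -379. Second differences: -66, -78, -90. Third differences: -12, -12.
Level-3 differences are constant, so P has degree 3.
Fitting a degree-3 polynomial gives P(x) = -2x³ - 3x² + 4x - 4.
Then P(3) = -73.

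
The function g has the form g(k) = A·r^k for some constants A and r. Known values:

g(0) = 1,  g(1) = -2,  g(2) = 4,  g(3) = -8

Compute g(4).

Consecutive ratio: -2/1 = -2, and 4/(-2) = -2, so r = -2.
Then A·(-2)^0 = 1 gives A = 1, and g(k) = 1·(-2)^k.
g(4) = 1·(-2)^4 = 16.

16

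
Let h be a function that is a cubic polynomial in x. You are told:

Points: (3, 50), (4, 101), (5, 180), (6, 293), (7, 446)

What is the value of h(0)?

5

First differences: 51, 79, 113, 153. Second differences: 28, 34, 40. Third differences: 6, 6.
Level-3 differences are constant, so h has degree 3.
Fitting a degree-3 polynomial gives h(x) = x³ + 2x² + 5.
Then h(0) = 5.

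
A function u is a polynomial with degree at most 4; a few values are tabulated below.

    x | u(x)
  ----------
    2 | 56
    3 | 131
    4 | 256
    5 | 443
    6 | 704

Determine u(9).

2051

First differences: 75, 125, 187, 261. Second differences: 50, 62, 74. Third differences: 12, 12.
Level-3 differences are constant, so u has degree 3.
Fitting a degree-3 polynomial gives u(x) = 2x³ + 7x² + 2x + 8.
Then u(9) = 2051.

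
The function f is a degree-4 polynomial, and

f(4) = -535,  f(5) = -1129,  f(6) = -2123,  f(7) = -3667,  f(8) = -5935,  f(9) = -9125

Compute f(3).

-215

First differences: -594, -994, -1544, -2268, -3190. Second differences: -400, -550, -724, -922. Third differences: -150, -174, -198. Fourth differences: -24, -24.
Level-4 differences are constant, so f has degree 4.
Fitting a degree-4 polynomial gives f(k) = -k^4 - 3k³ - 4k² - 6k + 1.
Then f(3) = -215.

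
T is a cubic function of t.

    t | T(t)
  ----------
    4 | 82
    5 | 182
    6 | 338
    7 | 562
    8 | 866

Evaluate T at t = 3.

First differences: 100, 156, 224, 304. Second differences: 56, 68, 80. Third differences: 12, 12.
Level-3 differences are constant, so T has degree 3.
Fitting a degree-3 polynomial gives T(t) = 2t³ - 2t² - 4t + 2.
Then T(3) = 26.

26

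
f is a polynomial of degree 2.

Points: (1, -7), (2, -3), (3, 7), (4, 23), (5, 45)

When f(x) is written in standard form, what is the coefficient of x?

-5

Write f(x) = ax² + bx + c; the 5 given values yield a linear system in the 3 coefficients.
Solving, f(x) = 3x² - 5x - 5.
The coefficient of x is -5.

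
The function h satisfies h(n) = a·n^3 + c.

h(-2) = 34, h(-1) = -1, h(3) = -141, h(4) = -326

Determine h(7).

-1721

From h(-2) = 34 and h(-1) = -1: -8a + c = 34 and -1a + c = -1.
Subtracting: 7a = -35, so a = -5; then c = 34 − (-5)·(-8) = -6.
So h(n) = -5n³ − 6, and h(7) = -1721.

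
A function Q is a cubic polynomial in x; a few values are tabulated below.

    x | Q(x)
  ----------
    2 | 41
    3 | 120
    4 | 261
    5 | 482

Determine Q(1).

6

Write Q(x) = ax³ + bx² + cx + d; the 4 given values yield a linear system in the 4 coefficients.
Solving, Q(x) = 3x³ + 4x² + 2x - 3.
Then Q(1) = 6.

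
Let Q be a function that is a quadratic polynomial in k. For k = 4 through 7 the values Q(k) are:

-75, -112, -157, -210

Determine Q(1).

-12

Write Q(k) = ak² + bk + c; the 4 given values yield a linear system in the 3 coefficients.
Solving, Q(k) = -4k² - k - 7.
Then Q(1) = -12.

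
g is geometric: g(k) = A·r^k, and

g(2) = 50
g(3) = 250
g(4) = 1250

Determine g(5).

6250

Consecutive ratio: 250/50 = 5, and 1250/250 = 5, so r = 5.
Then A·5^2 = 50 gives A = 2, and g(k) = 2·5^k.
g(5) = 2·5^5 = 6250.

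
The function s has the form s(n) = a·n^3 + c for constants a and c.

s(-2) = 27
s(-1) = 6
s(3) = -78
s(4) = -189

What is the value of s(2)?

-21

From s(-2) = 27 and s(-1) = 6: -8a + c = 27 and -1a + c = 6.
Subtracting: 7a = -21, so a = -3; then c = 27 − (-3)·(-8) = 3.
So s(n) = -3n³ + 3, and s(2) = -21.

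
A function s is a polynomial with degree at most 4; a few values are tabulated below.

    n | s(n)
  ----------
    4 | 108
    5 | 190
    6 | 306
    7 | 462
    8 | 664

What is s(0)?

0

First differences: 82, 116, 156, 202. Second differences: 34, 40, 46. Third differences: 6, 6.
Level-3 differences are constant, so s has degree 3.
Fitting a degree-3 polynomial gives s(n) = n³ + 2n² + 3n.
The constant term is s(0) = 0.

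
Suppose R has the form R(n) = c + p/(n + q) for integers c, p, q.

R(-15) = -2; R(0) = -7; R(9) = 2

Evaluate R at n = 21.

0

(R(n) − c)(n + q) = p for each data point; the three points give a linear system in c and q, then p follows.
Solving: c = -1, q = -3, p = 18, so R(n) = -1 + 18/(n − 3).
Then R(21) = -1 + 18/18 = 0.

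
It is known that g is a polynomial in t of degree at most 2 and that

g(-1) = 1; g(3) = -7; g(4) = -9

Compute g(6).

Write g(t) = at² + bt + c; the 3 given values yield a linear system in the 3 coefficients.
Solving, the leading coefficient vanishes, and g(t) = -2t - 1.
Then g(6) = -13.

-13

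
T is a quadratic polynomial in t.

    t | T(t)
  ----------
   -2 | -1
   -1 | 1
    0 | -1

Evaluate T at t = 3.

-31

Write T(t) = at² + bt + c; the 3 given values yield a linear system in the 3 coefficients.
Solving, T(t) = -2t² - 4t - 1.
Then T(3) = -31.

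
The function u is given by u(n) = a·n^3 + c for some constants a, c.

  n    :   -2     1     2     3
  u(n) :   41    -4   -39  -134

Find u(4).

From u(-2) = 41 and u(1) = -4: -8a + c = 41 and 1a + c = -4.
Subtracting: 9a = -45, so a = -5; then c = 41 − (-5)·(-8) = 1.
So u(n) = -5n³ + 1, and u(4) = -319.

-319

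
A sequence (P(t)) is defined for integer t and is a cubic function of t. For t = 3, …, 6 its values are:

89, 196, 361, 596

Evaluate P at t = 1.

Write P(t) = at³ + bt² + ct + d; the 4 given values yield a linear system in the 4 coefficients.
Solving, P(t) = 2t³ + 5t² - 2t - 4.
Then P(1) = 1.

1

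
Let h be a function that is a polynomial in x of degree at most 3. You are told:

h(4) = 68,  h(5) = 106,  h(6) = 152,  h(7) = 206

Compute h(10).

First differences: 38, 46, 54. Second differences: 8, 8.
Level-2 differences are constant, so h has degree 2.
Fitting a degree-2 polynomial gives h(x) = 4x² + 2x - 4.
Then h(10) = 416.

416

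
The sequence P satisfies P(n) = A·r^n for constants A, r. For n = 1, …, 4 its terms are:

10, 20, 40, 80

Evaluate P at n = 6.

Consecutive ratio: 20/10 = 2, and 40/20 = 2, so r = 2.
Then A·2^1 = 10 gives A = 5, and P(n) = 5·2^n.
P(6) = 5·2^6 = 320.

320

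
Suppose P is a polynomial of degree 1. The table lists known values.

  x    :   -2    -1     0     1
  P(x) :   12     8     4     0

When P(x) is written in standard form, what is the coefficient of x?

-4

First differences: -4, -4, -4.
Level-1 differences are constant, so P has degree 1.
Fitting a degree-1 polynomial gives P(x) = -4x + 4.
The coefficient of x is -4.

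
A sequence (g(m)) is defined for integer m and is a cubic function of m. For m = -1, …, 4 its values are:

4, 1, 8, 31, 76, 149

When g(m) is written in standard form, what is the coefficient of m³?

Write g(m) = am³ + bm² + cm + d; the 6 given values yield a linear system in the 4 coefficients.
Solving, g(m) = m³ + 5m² + m + 1.
The coefficient of m³ is 1.

1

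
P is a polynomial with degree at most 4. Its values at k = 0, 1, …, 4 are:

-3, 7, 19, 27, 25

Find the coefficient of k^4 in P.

Write P(k) = ak^4 + bk³ + ck² + dk + e; the 5 given values yield a linear system in the 5 coefficients.
Solving, the leading coefficient vanishes, and P(k) = -k³ + 4k² + 7k - 3.
The coefficient of k^4 is 0.

0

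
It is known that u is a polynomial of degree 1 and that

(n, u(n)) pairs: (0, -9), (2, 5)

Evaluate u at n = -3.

-30

Write u(n) = an + b; the 2 given values yield a linear system in the 2 coefficients.
Solving, u(n) = 7n - 9.
Then u(-3) = -30.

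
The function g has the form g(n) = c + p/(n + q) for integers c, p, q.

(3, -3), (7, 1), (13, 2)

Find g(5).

0

(g(n) − c)(n + q) = p for each data point; the three points give a linear system in c and q, then p follows.
Solving: c = 3, q = -1, p = -12, so g(n) = 3 − 12/(n − 1).
Then g(5) = 3 − 12/4 = 0.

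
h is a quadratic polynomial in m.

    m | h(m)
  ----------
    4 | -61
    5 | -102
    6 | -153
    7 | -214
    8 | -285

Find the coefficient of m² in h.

-5

Write h(m) = am² + bm + c; the 5 given values yield a linear system in the 3 coefficients.
Solving, h(m) = -5m² + 4m + 3.
The coefficient of m² is -5.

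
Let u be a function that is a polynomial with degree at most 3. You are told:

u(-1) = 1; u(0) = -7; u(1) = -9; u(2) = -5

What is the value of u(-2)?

Write u(t) = at³ + bt² + ct + d; the 4 given values yield a linear system in the 4 coefficients.
Solving, the leading coefficient vanishes, and u(t) = 3t² - 5t - 7.
Then u(-2) = 15.

15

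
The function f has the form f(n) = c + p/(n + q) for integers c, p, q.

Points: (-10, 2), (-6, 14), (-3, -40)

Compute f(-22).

-2

(f(n) − c)(n + q) = p for each data point; the three points give a linear system in c and q, then p follows.
Solving: c = -4, q = 4, p = -36, so f(n) = -4 − 36/(n + 4).
Then f(-22) = -4 − 36/(-18) = -2.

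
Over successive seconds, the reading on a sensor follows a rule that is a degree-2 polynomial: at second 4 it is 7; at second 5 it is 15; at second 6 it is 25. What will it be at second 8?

Write the value at x as s(x).
Write s(x) = ax² + bx + c; the 3 given values yield a linear system in the 3 coefficients.
Solving, s(x) = x² - x - 5.
Then s(8) = 51.

51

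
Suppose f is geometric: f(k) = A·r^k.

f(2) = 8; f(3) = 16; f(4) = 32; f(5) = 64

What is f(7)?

Consecutive ratio: 16/8 = 2, and 32/16 = 2, so r = 2.
Then A·2^2 = 8 gives A = 2, and f(k) = 2·2^k.
f(7) = 2·2^7 = 256.

256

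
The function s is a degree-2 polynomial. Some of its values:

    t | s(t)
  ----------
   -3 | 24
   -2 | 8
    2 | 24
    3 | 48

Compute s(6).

Write s(t) = at² + bt + c; the 4 given values yield a linear system in the 3 coefficients.
Solving, s(t) = 4t² + 4t.
Then s(6) = 168.

168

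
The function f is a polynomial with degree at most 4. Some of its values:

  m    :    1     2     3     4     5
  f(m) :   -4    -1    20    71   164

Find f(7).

Write f(m) = am^4 + bm³ + cm² + dm + e; the 5 given values yield a linear system in the 5 coefficients.
Solving, the leading coefficient vanishes, and f(m) = 2m³ - 3m² - 2m - 1.
Then f(7) = 524.

524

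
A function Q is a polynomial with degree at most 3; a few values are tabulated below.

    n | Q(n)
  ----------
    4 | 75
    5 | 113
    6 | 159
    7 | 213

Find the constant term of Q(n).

3

First differences: 38, 46, 54. Second differences: 8, 8.
Level-2 differences are constant, so Q has degree 2.
Fitting a degree-2 polynomial gives Q(n) = 4n² + 2n + 3.
The constant term is Q(0) = 3.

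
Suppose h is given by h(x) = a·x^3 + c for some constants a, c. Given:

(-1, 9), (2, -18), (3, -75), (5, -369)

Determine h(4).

From h(-1) = 9 and h(2) = -18: -1a + c = 9 and 8a + c = -18.
Subtracting: 9a = -27, so a = -3; then c = 9 − (-3)·(-1) = 6.
So h(x) = -3x³ + 6, and h(4) = -186.

-186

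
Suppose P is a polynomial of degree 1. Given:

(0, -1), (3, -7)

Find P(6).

-13

Write P(x) = ax + b; the 2 given values yield a linear system in the 2 coefficients.
Solving, P(x) = -2x - 1.
Then P(6) = -13.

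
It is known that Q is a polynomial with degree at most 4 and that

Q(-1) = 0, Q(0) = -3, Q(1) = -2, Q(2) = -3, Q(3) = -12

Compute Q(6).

-147

First differences: -3, 1, -1, -9. Second differences: 4, -2, -8. Third differences: -6, -6.
Level-3 differences are constant, so Q has degree 3.
Fitting a degree-3 polynomial gives Q(x) = -x³ + 2x² - 3.
Then Q(6) = -147.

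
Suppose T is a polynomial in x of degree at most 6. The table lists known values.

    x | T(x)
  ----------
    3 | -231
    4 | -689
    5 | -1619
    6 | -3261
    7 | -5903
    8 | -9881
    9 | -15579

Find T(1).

-11

First differences: -458, -930, -1642, -2642, -3978, -5698. Second differences: -472, -712, -1000, -1336, -1720. Third differences: -240, -288, -336, -384. Fourth differences: -48, -48, -48.
Level-4 differences are constant, so T has degree 4.
Fitting a degree-4 polynomial gives T(x) = -2x^4 - 4x³ + 6x² - 2x - 9.
Then T(1) = -11.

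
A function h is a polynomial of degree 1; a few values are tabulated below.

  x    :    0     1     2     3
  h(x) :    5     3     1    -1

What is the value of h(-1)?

First differences: -2, -2, -2.
Level-1 differences are constant, so h has degree 1.
Fitting a degree-1 polynomial gives h(x) = -2x + 5.
Then h(-1) = 7.

7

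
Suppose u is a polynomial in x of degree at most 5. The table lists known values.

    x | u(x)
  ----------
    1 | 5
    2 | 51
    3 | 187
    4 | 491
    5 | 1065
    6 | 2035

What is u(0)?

-5

First differences: 46, 136, 304, 574, 970. Second differences: 90, 168, 270, 396. Third differences: 78, 102, 126. Fourth differences: 24, 24.
Level-4 differences are constant, so u has degree 4.
Fitting a degree-4 polynomial gives u(x) = x^4 + 3x³ + 2x² + 4x - 5.
The constant term is u(0) = -5.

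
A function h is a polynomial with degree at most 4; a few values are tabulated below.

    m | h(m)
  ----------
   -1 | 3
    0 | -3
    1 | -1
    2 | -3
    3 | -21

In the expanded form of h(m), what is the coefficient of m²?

First differences: -6, 2, -2, -18. Second differences: 8, -4, -16. Third differences: -12, -12.
Level-3 differences are constant, so h has degree 3.
Fitting a degree-3 polynomial gives h(m) = -2m³ + 4m² - 3.
The coefficient of m² is 4.

4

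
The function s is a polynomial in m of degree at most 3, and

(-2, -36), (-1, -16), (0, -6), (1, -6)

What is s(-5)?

-156

First differences: 20, 10, 0. Second differences: -10, -10.
Level-2 differences are constant, so s has degree 2.
Fitting a degree-2 polynomial gives s(m) = -5m² + 5m - 6.
Then s(-5) = -156.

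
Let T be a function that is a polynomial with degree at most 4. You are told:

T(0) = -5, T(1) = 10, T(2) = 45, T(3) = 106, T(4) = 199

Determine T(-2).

First differences: 15, 35, 61, 93. Second differences: 20, 26, 32. Third differences: 6, 6.
Level-3 differences are constant, so T has degree 3.
Fitting a degree-3 polynomial gives T(t) = t³ + 7t² + 7t - 5.
Then T(-2) = 1.

1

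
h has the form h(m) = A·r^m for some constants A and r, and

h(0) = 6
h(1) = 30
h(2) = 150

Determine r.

Consecutive ratio: 30/6 = 5, and 150/30 = 5, so r = 5.
Then A·5^0 = 6 gives A = 6, and h(m) = 6·5^m.

5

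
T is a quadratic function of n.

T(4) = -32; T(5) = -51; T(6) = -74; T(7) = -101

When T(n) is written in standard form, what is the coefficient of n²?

First differences: -19, -23, -27. Second differences: -4, -4.
Level-2 differences are constant, so T has degree 2.
Fitting a degree-2 polynomial gives T(n) = -2n² - n + 4.
The coefficient of n² is -2.

-2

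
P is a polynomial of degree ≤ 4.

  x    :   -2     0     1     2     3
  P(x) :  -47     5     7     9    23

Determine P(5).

Write P(x) = ax^4 + bx³ + cx² + dx + e; the 5 given values yield a linear system in the 5 coefficients.
Solving, the leading coefficient vanishes, and P(x) = 2x³ - 6x² + 6x + 5.
Then P(5) = 135.

135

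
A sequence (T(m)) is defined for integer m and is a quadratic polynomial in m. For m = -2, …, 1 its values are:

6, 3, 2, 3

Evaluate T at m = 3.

11

First differences: -3, -1, 1. Second differences: 2, 2.
Level-2 differences are constant, so T has degree 2.
Fitting a degree-2 polynomial gives T(m) = m² + 2.
Then T(3) = 11.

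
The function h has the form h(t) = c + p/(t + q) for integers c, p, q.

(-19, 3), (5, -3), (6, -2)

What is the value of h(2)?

-18

(h(t) − c)(t + q) = p for each data point; the three points give a linear system in c and q, then p follows.
Solving: c = 2, q = -1, p = -20, so h(t) = 2 − 20/(t − 1).
Then h(2) = 2 − 20/1 = -18.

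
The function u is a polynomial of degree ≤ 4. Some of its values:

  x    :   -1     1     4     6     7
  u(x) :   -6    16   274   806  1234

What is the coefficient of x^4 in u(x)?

Write u(x) = ax^4 + bx³ + cx² + dx + e; the 5 given values yield a linear system in the 5 coefficients.
Solving, the leading coefficient vanishes, and u(x) = 3x³ + 3x² + 8x + 2.
The coefficient of x^4 is 0.

0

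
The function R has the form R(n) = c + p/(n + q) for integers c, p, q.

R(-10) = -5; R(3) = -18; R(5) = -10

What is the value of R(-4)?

-4

(R(n) − c)(n + q) = p for each data point; the three points give a linear system in c and q, then p follows.
Solving: c = -6, q = -2, p = -12, so R(n) = -6 − 12/(n − 2).
Then R(-4) = -6 − 12/(-6) = -4.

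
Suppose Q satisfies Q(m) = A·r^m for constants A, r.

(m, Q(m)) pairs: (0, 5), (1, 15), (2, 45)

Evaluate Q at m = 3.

Consecutive ratio: 15/5 = 3, and 45/15 = 3, so r = 3.
Then A·3^0 = 5 gives A = 5, and Q(m) = 5·3^m.
Q(3) = 5·3^3 = 135.

135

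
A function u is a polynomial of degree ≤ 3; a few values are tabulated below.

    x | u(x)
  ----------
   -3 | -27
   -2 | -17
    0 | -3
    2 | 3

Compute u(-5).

Write u(x) = ax³ + bx² + cx + d; the 4 given values yield a linear system in the 4 coefficients.
Solving, the leading coefficient vanishes, and u(x) = -x² + 5x - 3.
Then u(-5) = -53.

-53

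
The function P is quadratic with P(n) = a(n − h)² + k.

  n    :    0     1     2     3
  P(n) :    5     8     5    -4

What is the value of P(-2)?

First differences 3, -3, -9; second difference -6 = 2a, so a = -3.
Expanding, the n-coefficient is −2ah = 6h; matching it to the data gives h = 1, and then k = 8.
So P(n) = -3(n − 1)² + 8.
P(-2) = -3·(-3)² + 8 = -19.

-19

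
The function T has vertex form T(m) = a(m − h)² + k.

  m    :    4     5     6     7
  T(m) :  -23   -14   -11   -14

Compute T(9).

First differences 9, 3, -3; second difference -6 = 2a, so a = -3.
Expanding, the m-coefficient is −2ah = 6h; matching it to the data gives h = 6, and then k = -11.
So T(m) = -3(m − 6)² − 11.
T(9) = -3·3² − 11 = -38.

-38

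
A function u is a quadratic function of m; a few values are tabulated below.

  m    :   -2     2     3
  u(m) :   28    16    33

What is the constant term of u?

6

Write u(m) = am² + bm + c; the 3 given values yield a linear system in the 3 coefficients.
Solving, u(m) = 4m² - 3m + 6.
The constant term is u(0) = 6.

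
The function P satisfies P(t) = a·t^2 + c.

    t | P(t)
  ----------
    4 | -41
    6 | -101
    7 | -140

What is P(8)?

From P(4) = -41 and P(6) = -101: 16a + c = -41 and 36a + c = -101.
Subtracting: 20a = -60, so a = -3; then c = -41 − (-3)·16 = 7.
So P(t) = -3t² + 7, and P(8) = -185.

-185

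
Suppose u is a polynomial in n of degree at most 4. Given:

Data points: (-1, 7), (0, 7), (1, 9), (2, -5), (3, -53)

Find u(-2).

First differences: 0, 2, -14, -48. Second differences: 2, -16, -34. Third differences: -18, -18.
Level-3 differences are constant, so u has degree 3.
Fitting a degree-3 polynomial gives u(n) = -3n³ + n² + 4n + 7.
Then u(-2) = 27.

27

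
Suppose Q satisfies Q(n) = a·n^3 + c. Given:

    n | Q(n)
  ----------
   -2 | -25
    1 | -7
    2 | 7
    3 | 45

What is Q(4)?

From Q(-2) = -25 and Q(1) = -7: -8a + c = -25 and 1a + c = -7.
Subtracting: 9a = 18, so a = 2; then c = -25 − 2·(-8) = -9.
So Q(n) = 2n³ − 9, and Q(4) = 119.

119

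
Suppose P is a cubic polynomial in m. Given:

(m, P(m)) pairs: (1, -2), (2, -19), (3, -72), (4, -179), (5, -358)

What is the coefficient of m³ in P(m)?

First differences: -17, -53, -107, -179. Second differences: -36, -54, -72. Third differences: -18, -18.
Level-3 differences are constant, so P has degree 3.
Fitting a degree-3 polynomial gives P(m) = -3m³ + 4m - 3.
The coefficient of m³ is -3.

-3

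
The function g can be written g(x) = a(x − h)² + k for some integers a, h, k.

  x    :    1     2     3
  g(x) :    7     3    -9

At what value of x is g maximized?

First differences -4, -12; second difference -8 = 2a, so a = -4.
Expanding, the x-coefficient is −2ah = 8h; matching it to the data gives h = 1, and then k = 7.
So g(x) = -4(x − 1)² + 7.
Hence h = 1.

1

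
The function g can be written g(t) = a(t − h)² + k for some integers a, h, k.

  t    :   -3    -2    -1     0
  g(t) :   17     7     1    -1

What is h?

First differences -10, -6, -2; second difference 4 = 2a, so a = 2.
Expanding, the t-coefficient is −2ah = -4h; matching it to the data gives h = 0, and then k = -1.
So g(t) = 2(t + 0)² − 1.
Hence h = 0.

0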